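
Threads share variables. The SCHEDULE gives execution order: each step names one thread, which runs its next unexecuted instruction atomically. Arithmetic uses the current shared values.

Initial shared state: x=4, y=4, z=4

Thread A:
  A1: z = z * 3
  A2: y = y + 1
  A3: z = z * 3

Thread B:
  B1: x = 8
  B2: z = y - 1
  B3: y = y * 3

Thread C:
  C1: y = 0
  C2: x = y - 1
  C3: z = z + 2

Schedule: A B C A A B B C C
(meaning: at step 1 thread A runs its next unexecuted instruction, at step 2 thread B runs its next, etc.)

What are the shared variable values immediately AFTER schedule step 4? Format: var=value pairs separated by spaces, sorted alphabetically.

Answer: x=8 y=1 z=12

Derivation:
Step 1: thread A executes A1 (z = z * 3). Shared: x=4 y=4 z=12. PCs: A@1 B@0 C@0
Step 2: thread B executes B1 (x = 8). Shared: x=8 y=4 z=12. PCs: A@1 B@1 C@0
Step 3: thread C executes C1 (y = 0). Shared: x=8 y=0 z=12. PCs: A@1 B@1 C@1
Step 4: thread A executes A2 (y = y + 1). Shared: x=8 y=1 z=12. PCs: A@2 B@1 C@1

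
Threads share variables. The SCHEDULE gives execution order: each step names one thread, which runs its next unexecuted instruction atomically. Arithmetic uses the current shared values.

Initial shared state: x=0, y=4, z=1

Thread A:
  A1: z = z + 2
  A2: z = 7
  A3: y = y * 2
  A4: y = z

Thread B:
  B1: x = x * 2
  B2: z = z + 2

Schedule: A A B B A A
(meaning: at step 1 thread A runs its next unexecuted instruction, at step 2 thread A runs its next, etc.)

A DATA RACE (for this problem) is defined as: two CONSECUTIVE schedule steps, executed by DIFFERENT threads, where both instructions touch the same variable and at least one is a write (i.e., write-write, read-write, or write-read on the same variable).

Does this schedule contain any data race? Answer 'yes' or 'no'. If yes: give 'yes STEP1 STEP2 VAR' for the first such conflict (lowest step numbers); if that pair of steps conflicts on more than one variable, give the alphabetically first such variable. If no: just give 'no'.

Answer: no

Derivation:
Steps 1,2: same thread (A). No race.
Steps 2,3: A(r=-,w=z) vs B(r=x,w=x). No conflict.
Steps 3,4: same thread (B). No race.
Steps 4,5: B(r=z,w=z) vs A(r=y,w=y). No conflict.
Steps 5,6: same thread (A). No race.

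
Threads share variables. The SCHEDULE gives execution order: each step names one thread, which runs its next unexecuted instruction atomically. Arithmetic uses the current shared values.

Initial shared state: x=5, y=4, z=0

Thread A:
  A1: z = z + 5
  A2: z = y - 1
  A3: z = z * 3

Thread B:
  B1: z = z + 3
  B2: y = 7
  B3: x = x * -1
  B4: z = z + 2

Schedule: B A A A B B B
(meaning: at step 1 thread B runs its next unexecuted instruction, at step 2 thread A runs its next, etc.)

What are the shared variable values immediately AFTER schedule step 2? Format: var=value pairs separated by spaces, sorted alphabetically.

Step 1: thread B executes B1 (z = z + 3). Shared: x=5 y=4 z=3. PCs: A@0 B@1
Step 2: thread A executes A1 (z = z + 5). Shared: x=5 y=4 z=8. PCs: A@1 B@1

Answer: x=5 y=4 z=8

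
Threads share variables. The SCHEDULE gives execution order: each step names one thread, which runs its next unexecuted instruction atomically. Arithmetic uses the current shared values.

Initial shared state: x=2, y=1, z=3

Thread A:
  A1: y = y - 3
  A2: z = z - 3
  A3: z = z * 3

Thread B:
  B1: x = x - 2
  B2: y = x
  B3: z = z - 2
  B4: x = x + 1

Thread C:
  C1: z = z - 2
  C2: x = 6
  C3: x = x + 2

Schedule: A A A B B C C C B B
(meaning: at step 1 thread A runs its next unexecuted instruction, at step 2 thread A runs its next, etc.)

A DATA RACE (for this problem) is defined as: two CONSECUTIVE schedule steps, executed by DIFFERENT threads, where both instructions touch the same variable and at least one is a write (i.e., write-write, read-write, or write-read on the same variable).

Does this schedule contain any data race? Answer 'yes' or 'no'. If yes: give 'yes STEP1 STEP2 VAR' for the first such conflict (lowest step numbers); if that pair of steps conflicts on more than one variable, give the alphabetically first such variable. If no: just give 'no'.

Answer: no

Derivation:
Steps 1,2: same thread (A). No race.
Steps 2,3: same thread (A). No race.
Steps 3,4: A(r=z,w=z) vs B(r=x,w=x). No conflict.
Steps 4,5: same thread (B). No race.
Steps 5,6: B(r=x,w=y) vs C(r=z,w=z). No conflict.
Steps 6,7: same thread (C). No race.
Steps 7,8: same thread (C). No race.
Steps 8,9: C(r=x,w=x) vs B(r=z,w=z). No conflict.
Steps 9,10: same thread (B). No race.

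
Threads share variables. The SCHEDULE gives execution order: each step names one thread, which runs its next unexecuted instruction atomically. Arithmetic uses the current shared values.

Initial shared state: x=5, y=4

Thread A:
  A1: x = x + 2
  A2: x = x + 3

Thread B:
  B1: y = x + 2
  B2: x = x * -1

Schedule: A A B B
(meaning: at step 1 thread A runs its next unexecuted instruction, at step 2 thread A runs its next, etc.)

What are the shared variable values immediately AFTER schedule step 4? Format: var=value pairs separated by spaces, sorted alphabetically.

Step 1: thread A executes A1 (x = x + 2). Shared: x=7 y=4. PCs: A@1 B@0
Step 2: thread A executes A2 (x = x + 3). Shared: x=10 y=4. PCs: A@2 B@0
Step 3: thread B executes B1 (y = x + 2). Shared: x=10 y=12. PCs: A@2 B@1
Step 4: thread B executes B2 (x = x * -1). Shared: x=-10 y=12. PCs: A@2 B@2

Answer: x=-10 y=12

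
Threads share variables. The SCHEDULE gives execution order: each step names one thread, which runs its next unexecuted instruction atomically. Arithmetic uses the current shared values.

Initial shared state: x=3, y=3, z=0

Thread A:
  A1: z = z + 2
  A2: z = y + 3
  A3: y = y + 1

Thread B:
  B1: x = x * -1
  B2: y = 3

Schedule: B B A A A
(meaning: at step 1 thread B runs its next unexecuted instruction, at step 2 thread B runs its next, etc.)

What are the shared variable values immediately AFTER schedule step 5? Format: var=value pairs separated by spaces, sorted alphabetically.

Answer: x=-3 y=4 z=6

Derivation:
Step 1: thread B executes B1 (x = x * -1). Shared: x=-3 y=3 z=0. PCs: A@0 B@1
Step 2: thread B executes B2 (y = 3). Shared: x=-3 y=3 z=0. PCs: A@0 B@2
Step 3: thread A executes A1 (z = z + 2). Shared: x=-3 y=3 z=2. PCs: A@1 B@2
Step 4: thread A executes A2 (z = y + 3). Shared: x=-3 y=3 z=6. PCs: A@2 B@2
Step 5: thread A executes A3 (y = y + 1). Shared: x=-3 y=4 z=6. PCs: A@3 B@2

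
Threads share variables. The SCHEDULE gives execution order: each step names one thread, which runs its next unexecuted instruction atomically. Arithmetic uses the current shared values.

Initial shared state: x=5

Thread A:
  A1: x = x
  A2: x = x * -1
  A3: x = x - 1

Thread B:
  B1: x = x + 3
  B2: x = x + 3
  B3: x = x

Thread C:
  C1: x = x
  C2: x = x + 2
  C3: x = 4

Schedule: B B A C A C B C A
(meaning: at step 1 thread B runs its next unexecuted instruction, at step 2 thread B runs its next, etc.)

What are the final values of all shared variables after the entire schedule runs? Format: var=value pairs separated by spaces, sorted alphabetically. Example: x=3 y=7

Step 1: thread B executes B1 (x = x + 3). Shared: x=8. PCs: A@0 B@1 C@0
Step 2: thread B executes B2 (x = x + 3). Shared: x=11. PCs: A@0 B@2 C@0
Step 3: thread A executes A1 (x = x). Shared: x=11. PCs: A@1 B@2 C@0
Step 4: thread C executes C1 (x = x). Shared: x=11. PCs: A@1 B@2 C@1
Step 5: thread A executes A2 (x = x * -1). Shared: x=-11. PCs: A@2 B@2 C@1
Step 6: thread C executes C2 (x = x + 2). Shared: x=-9. PCs: A@2 B@2 C@2
Step 7: thread B executes B3 (x = x). Shared: x=-9. PCs: A@2 B@3 C@2
Step 8: thread C executes C3 (x = 4). Shared: x=4. PCs: A@2 B@3 C@3
Step 9: thread A executes A3 (x = x - 1). Shared: x=3. PCs: A@3 B@3 C@3

Answer: x=3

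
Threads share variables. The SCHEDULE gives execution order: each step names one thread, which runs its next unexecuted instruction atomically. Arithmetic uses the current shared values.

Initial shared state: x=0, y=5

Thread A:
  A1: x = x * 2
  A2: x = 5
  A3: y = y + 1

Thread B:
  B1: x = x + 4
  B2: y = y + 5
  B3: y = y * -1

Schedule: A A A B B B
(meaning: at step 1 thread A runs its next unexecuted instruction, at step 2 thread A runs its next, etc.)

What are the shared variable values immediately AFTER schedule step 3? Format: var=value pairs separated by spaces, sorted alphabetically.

Step 1: thread A executes A1 (x = x * 2). Shared: x=0 y=5. PCs: A@1 B@0
Step 2: thread A executes A2 (x = 5). Shared: x=5 y=5. PCs: A@2 B@0
Step 3: thread A executes A3 (y = y + 1). Shared: x=5 y=6. PCs: A@3 B@0

Answer: x=5 y=6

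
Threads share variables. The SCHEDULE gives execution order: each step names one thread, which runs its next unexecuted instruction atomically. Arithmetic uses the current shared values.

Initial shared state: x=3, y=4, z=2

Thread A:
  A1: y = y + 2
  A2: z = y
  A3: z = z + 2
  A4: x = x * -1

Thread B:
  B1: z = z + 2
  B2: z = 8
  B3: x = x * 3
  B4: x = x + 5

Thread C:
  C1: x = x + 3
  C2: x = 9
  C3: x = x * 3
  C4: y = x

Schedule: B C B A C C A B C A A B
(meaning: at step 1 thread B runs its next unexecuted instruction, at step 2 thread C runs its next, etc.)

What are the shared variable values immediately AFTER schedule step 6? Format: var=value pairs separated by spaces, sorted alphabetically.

Step 1: thread B executes B1 (z = z + 2). Shared: x=3 y=4 z=4. PCs: A@0 B@1 C@0
Step 2: thread C executes C1 (x = x + 3). Shared: x=6 y=4 z=4. PCs: A@0 B@1 C@1
Step 3: thread B executes B2 (z = 8). Shared: x=6 y=4 z=8. PCs: A@0 B@2 C@1
Step 4: thread A executes A1 (y = y + 2). Shared: x=6 y=6 z=8. PCs: A@1 B@2 C@1
Step 5: thread C executes C2 (x = 9). Shared: x=9 y=6 z=8. PCs: A@1 B@2 C@2
Step 6: thread C executes C3 (x = x * 3). Shared: x=27 y=6 z=8. PCs: A@1 B@2 C@3

Answer: x=27 y=6 z=8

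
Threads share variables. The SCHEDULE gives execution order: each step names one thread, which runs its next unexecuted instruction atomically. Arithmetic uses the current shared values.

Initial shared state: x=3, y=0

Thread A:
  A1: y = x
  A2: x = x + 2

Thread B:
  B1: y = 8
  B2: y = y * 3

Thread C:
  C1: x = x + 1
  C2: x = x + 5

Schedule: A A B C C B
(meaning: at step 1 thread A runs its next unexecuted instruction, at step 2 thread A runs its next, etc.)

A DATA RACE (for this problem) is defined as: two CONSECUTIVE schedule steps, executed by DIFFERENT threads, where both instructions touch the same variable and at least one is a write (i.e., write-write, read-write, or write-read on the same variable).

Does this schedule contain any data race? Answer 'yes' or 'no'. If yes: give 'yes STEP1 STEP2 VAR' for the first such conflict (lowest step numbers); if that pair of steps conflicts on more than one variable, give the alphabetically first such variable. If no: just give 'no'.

Steps 1,2: same thread (A). No race.
Steps 2,3: A(r=x,w=x) vs B(r=-,w=y). No conflict.
Steps 3,4: B(r=-,w=y) vs C(r=x,w=x). No conflict.
Steps 4,5: same thread (C). No race.
Steps 5,6: C(r=x,w=x) vs B(r=y,w=y). No conflict.

Answer: no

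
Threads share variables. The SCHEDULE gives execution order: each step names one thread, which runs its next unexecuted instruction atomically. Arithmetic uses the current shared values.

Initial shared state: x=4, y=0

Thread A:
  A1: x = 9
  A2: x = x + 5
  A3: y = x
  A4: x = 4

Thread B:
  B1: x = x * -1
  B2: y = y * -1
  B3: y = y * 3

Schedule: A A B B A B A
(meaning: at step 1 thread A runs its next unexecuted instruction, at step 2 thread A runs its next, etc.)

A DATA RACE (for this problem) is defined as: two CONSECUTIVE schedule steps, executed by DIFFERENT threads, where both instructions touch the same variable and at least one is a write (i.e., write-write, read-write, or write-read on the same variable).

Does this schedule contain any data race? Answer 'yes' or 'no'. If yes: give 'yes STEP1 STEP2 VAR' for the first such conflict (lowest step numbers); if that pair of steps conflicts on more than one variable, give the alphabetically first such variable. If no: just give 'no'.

Answer: yes 2 3 x

Derivation:
Steps 1,2: same thread (A). No race.
Steps 2,3: A(x = x + 5) vs B(x = x * -1). RACE on x (W-W).
Steps 3,4: same thread (B). No race.
Steps 4,5: B(y = y * -1) vs A(y = x). RACE on y (W-W).
Steps 5,6: A(y = x) vs B(y = y * 3). RACE on y (W-W).
Steps 6,7: B(r=y,w=y) vs A(r=-,w=x). No conflict.
First conflict at steps 2,3.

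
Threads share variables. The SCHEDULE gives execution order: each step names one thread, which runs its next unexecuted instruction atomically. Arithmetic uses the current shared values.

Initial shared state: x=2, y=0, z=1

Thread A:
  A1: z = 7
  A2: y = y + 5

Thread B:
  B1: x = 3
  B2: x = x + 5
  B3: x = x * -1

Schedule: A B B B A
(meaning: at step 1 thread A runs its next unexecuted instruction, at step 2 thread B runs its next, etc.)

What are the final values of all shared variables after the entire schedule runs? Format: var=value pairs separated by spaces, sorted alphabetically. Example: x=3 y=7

Step 1: thread A executes A1 (z = 7). Shared: x=2 y=0 z=7. PCs: A@1 B@0
Step 2: thread B executes B1 (x = 3). Shared: x=3 y=0 z=7. PCs: A@1 B@1
Step 3: thread B executes B2 (x = x + 5). Shared: x=8 y=0 z=7. PCs: A@1 B@2
Step 4: thread B executes B3 (x = x * -1). Shared: x=-8 y=0 z=7. PCs: A@1 B@3
Step 5: thread A executes A2 (y = y + 5). Shared: x=-8 y=5 z=7. PCs: A@2 B@3

Answer: x=-8 y=5 z=7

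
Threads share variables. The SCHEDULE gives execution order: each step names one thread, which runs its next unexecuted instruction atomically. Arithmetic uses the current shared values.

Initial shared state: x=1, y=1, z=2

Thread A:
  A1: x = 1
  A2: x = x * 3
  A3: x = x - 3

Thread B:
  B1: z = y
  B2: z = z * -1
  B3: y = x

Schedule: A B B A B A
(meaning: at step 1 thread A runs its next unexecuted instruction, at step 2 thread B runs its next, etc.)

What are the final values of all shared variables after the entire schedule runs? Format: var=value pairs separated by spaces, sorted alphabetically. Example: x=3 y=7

Answer: x=0 y=3 z=-1

Derivation:
Step 1: thread A executes A1 (x = 1). Shared: x=1 y=1 z=2. PCs: A@1 B@0
Step 2: thread B executes B1 (z = y). Shared: x=1 y=1 z=1. PCs: A@1 B@1
Step 3: thread B executes B2 (z = z * -1). Shared: x=1 y=1 z=-1. PCs: A@1 B@2
Step 4: thread A executes A2 (x = x * 3). Shared: x=3 y=1 z=-1. PCs: A@2 B@2
Step 5: thread B executes B3 (y = x). Shared: x=3 y=3 z=-1. PCs: A@2 B@3
Step 6: thread A executes A3 (x = x - 3). Shared: x=0 y=3 z=-1. PCs: A@3 B@3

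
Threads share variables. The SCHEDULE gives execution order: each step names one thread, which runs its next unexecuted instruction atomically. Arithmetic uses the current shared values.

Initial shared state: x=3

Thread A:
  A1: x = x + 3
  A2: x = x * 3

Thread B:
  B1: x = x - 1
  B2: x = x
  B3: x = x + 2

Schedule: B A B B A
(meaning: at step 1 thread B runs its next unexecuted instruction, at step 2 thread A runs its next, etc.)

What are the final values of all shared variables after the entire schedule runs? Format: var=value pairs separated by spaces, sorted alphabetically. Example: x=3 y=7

Step 1: thread B executes B1 (x = x - 1). Shared: x=2. PCs: A@0 B@1
Step 2: thread A executes A1 (x = x + 3). Shared: x=5. PCs: A@1 B@1
Step 3: thread B executes B2 (x = x). Shared: x=5. PCs: A@1 B@2
Step 4: thread B executes B3 (x = x + 2). Shared: x=7. PCs: A@1 B@3
Step 5: thread A executes A2 (x = x * 3). Shared: x=21. PCs: A@2 B@3

Answer: x=21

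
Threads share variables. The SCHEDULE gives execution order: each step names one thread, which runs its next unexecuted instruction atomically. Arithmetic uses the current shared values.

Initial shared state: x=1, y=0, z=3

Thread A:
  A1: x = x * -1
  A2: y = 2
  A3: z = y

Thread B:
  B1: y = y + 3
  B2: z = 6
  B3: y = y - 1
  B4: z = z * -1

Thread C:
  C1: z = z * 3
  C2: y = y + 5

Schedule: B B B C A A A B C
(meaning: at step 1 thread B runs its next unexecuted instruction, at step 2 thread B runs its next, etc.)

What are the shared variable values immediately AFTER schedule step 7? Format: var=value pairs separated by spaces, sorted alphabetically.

Step 1: thread B executes B1 (y = y + 3). Shared: x=1 y=3 z=3. PCs: A@0 B@1 C@0
Step 2: thread B executes B2 (z = 6). Shared: x=1 y=3 z=6. PCs: A@0 B@2 C@0
Step 3: thread B executes B3 (y = y - 1). Shared: x=1 y=2 z=6. PCs: A@0 B@3 C@0
Step 4: thread C executes C1 (z = z * 3). Shared: x=1 y=2 z=18. PCs: A@0 B@3 C@1
Step 5: thread A executes A1 (x = x * -1). Shared: x=-1 y=2 z=18. PCs: A@1 B@3 C@1
Step 6: thread A executes A2 (y = 2). Shared: x=-1 y=2 z=18. PCs: A@2 B@3 C@1
Step 7: thread A executes A3 (z = y). Shared: x=-1 y=2 z=2. PCs: A@3 B@3 C@1

Answer: x=-1 y=2 z=2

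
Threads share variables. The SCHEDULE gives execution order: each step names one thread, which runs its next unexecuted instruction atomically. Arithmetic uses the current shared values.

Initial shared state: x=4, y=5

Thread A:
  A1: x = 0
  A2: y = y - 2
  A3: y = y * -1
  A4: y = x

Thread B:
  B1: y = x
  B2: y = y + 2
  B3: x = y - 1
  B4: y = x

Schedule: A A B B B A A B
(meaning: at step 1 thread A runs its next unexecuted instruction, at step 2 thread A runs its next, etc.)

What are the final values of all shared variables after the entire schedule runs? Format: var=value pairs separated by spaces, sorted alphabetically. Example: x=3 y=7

Step 1: thread A executes A1 (x = 0). Shared: x=0 y=5. PCs: A@1 B@0
Step 2: thread A executes A2 (y = y - 2). Shared: x=0 y=3. PCs: A@2 B@0
Step 3: thread B executes B1 (y = x). Shared: x=0 y=0. PCs: A@2 B@1
Step 4: thread B executes B2 (y = y + 2). Shared: x=0 y=2. PCs: A@2 B@2
Step 5: thread B executes B3 (x = y - 1). Shared: x=1 y=2. PCs: A@2 B@3
Step 6: thread A executes A3 (y = y * -1). Shared: x=1 y=-2. PCs: A@3 B@3
Step 7: thread A executes A4 (y = x). Shared: x=1 y=1. PCs: A@4 B@3
Step 8: thread B executes B4 (y = x). Shared: x=1 y=1. PCs: A@4 B@4

Answer: x=1 y=1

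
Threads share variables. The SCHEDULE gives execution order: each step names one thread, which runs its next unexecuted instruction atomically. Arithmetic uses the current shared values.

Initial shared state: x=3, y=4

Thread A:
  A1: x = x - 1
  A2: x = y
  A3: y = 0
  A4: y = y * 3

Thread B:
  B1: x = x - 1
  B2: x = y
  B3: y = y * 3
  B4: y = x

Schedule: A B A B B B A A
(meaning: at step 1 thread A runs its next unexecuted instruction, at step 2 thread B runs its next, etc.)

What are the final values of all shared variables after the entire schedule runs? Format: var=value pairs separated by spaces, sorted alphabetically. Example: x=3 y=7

Step 1: thread A executes A1 (x = x - 1). Shared: x=2 y=4. PCs: A@1 B@0
Step 2: thread B executes B1 (x = x - 1). Shared: x=1 y=4. PCs: A@1 B@1
Step 3: thread A executes A2 (x = y). Shared: x=4 y=4. PCs: A@2 B@1
Step 4: thread B executes B2 (x = y). Shared: x=4 y=4. PCs: A@2 B@2
Step 5: thread B executes B3 (y = y * 3). Shared: x=4 y=12. PCs: A@2 B@3
Step 6: thread B executes B4 (y = x). Shared: x=4 y=4. PCs: A@2 B@4
Step 7: thread A executes A3 (y = 0). Shared: x=4 y=0. PCs: A@3 B@4
Step 8: thread A executes A4 (y = y * 3). Shared: x=4 y=0. PCs: A@4 B@4

Answer: x=4 y=0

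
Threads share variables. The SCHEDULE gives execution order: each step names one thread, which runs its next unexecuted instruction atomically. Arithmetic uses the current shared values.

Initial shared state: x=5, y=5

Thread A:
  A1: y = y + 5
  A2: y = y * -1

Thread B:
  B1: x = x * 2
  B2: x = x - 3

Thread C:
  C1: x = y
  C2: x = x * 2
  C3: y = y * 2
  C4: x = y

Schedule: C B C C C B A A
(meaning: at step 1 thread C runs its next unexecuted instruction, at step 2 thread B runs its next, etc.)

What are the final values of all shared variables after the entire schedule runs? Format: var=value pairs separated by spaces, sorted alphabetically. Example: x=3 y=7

Answer: x=7 y=-15

Derivation:
Step 1: thread C executes C1 (x = y). Shared: x=5 y=5. PCs: A@0 B@0 C@1
Step 2: thread B executes B1 (x = x * 2). Shared: x=10 y=5. PCs: A@0 B@1 C@1
Step 3: thread C executes C2 (x = x * 2). Shared: x=20 y=5. PCs: A@0 B@1 C@2
Step 4: thread C executes C3 (y = y * 2). Shared: x=20 y=10. PCs: A@0 B@1 C@3
Step 5: thread C executes C4 (x = y). Shared: x=10 y=10. PCs: A@0 B@1 C@4
Step 6: thread B executes B2 (x = x - 3). Shared: x=7 y=10. PCs: A@0 B@2 C@4
Step 7: thread A executes A1 (y = y + 5). Shared: x=7 y=15. PCs: A@1 B@2 C@4
Step 8: thread A executes A2 (y = y * -1). Shared: x=7 y=-15. PCs: A@2 B@2 C@4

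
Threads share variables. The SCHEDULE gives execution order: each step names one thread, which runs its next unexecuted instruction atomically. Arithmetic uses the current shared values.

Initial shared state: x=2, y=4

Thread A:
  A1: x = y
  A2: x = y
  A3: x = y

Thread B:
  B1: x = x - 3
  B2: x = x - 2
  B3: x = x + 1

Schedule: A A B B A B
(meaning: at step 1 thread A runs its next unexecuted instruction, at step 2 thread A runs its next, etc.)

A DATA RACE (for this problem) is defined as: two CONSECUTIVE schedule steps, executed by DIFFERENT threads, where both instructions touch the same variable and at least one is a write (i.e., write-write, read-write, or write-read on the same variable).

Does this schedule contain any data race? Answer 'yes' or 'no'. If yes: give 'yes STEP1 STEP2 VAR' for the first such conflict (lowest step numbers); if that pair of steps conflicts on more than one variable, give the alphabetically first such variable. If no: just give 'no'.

Steps 1,2: same thread (A). No race.
Steps 2,3: A(x = y) vs B(x = x - 3). RACE on x (W-W).
Steps 3,4: same thread (B). No race.
Steps 4,5: B(x = x - 2) vs A(x = y). RACE on x (W-W).
Steps 5,6: A(x = y) vs B(x = x + 1). RACE on x (W-W).
First conflict at steps 2,3.

Answer: yes 2 3 x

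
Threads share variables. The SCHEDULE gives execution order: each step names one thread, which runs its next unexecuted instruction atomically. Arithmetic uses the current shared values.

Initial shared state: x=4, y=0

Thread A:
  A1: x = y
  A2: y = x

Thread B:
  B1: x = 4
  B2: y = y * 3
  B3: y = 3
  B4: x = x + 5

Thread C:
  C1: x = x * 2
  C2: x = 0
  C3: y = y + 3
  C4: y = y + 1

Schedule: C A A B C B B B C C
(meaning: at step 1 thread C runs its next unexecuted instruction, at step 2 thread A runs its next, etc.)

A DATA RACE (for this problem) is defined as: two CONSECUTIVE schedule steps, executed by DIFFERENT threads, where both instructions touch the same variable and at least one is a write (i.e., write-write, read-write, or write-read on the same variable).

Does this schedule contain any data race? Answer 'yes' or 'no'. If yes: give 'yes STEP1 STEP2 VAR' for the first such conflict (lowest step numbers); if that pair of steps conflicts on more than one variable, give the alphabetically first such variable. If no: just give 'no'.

Answer: yes 1 2 x

Derivation:
Steps 1,2: C(x = x * 2) vs A(x = y). RACE on x (W-W).
Steps 2,3: same thread (A). No race.
Steps 3,4: A(y = x) vs B(x = 4). RACE on x (R-W).
Steps 4,5: B(x = 4) vs C(x = 0). RACE on x (W-W).
Steps 5,6: C(r=-,w=x) vs B(r=y,w=y). No conflict.
Steps 6,7: same thread (B). No race.
Steps 7,8: same thread (B). No race.
Steps 8,9: B(r=x,w=x) vs C(r=y,w=y). No conflict.
Steps 9,10: same thread (C). No race.
First conflict at steps 1,2.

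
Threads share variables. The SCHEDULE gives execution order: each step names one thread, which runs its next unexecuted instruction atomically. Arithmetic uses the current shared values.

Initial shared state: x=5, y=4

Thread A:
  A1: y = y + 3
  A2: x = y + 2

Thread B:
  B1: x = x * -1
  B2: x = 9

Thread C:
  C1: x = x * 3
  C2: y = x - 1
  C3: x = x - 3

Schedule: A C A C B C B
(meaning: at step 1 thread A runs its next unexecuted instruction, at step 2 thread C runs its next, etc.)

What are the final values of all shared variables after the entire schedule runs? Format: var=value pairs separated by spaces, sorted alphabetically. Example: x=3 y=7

Step 1: thread A executes A1 (y = y + 3). Shared: x=5 y=7. PCs: A@1 B@0 C@0
Step 2: thread C executes C1 (x = x * 3). Shared: x=15 y=7. PCs: A@1 B@0 C@1
Step 3: thread A executes A2 (x = y + 2). Shared: x=9 y=7. PCs: A@2 B@0 C@1
Step 4: thread C executes C2 (y = x - 1). Shared: x=9 y=8. PCs: A@2 B@0 C@2
Step 5: thread B executes B1 (x = x * -1). Shared: x=-9 y=8. PCs: A@2 B@1 C@2
Step 6: thread C executes C3 (x = x - 3). Shared: x=-12 y=8. PCs: A@2 B@1 C@3
Step 7: thread B executes B2 (x = 9). Shared: x=9 y=8. PCs: A@2 B@2 C@3

Answer: x=9 y=8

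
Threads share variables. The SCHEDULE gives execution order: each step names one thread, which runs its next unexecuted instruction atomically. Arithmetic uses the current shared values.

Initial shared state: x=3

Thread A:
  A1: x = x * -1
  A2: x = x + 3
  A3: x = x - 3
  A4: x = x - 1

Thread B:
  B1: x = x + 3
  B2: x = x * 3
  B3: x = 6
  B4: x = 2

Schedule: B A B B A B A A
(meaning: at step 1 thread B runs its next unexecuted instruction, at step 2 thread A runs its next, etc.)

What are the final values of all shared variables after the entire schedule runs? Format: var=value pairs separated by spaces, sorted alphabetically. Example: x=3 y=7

Answer: x=-2

Derivation:
Step 1: thread B executes B1 (x = x + 3). Shared: x=6. PCs: A@0 B@1
Step 2: thread A executes A1 (x = x * -1). Shared: x=-6. PCs: A@1 B@1
Step 3: thread B executes B2 (x = x * 3). Shared: x=-18. PCs: A@1 B@2
Step 4: thread B executes B3 (x = 6). Shared: x=6. PCs: A@1 B@3
Step 5: thread A executes A2 (x = x + 3). Shared: x=9. PCs: A@2 B@3
Step 6: thread B executes B4 (x = 2). Shared: x=2. PCs: A@2 B@4
Step 7: thread A executes A3 (x = x - 3). Shared: x=-1. PCs: A@3 B@4
Step 8: thread A executes A4 (x = x - 1). Shared: x=-2. PCs: A@4 B@4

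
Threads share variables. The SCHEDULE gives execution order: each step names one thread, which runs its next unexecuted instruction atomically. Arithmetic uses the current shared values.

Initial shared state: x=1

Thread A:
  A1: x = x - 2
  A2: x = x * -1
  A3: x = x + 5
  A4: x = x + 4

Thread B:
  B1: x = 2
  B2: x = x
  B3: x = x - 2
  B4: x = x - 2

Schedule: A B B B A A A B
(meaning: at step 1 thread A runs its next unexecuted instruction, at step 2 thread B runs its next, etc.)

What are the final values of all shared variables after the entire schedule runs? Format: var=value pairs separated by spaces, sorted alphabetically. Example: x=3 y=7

Step 1: thread A executes A1 (x = x - 2). Shared: x=-1. PCs: A@1 B@0
Step 2: thread B executes B1 (x = 2). Shared: x=2. PCs: A@1 B@1
Step 3: thread B executes B2 (x = x). Shared: x=2. PCs: A@1 B@2
Step 4: thread B executes B3 (x = x - 2). Shared: x=0. PCs: A@1 B@3
Step 5: thread A executes A2 (x = x * -1). Shared: x=0. PCs: A@2 B@3
Step 6: thread A executes A3 (x = x + 5). Shared: x=5. PCs: A@3 B@3
Step 7: thread A executes A4 (x = x + 4). Shared: x=9. PCs: A@4 B@3
Step 8: thread B executes B4 (x = x - 2). Shared: x=7. PCs: A@4 B@4

Answer: x=7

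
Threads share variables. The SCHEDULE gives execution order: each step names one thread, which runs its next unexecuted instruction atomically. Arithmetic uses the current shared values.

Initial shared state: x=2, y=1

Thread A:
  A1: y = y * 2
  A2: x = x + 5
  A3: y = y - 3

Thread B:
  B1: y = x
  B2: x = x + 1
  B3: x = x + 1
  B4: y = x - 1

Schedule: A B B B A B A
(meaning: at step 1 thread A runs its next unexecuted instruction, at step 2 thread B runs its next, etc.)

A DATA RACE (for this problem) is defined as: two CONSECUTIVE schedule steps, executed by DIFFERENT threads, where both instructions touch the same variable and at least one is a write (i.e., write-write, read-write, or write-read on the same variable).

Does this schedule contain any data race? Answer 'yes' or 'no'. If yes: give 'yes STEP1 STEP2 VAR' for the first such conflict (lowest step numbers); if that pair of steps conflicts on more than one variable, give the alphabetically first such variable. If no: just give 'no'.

Answer: yes 1 2 y

Derivation:
Steps 1,2: A(y = y * 2) vs B(y = x). RACE on y (W-W).
Steps 2,3: same thread (B). No race.
Steps 3,4: same thread (B). No race.
Steps 4,5: B(x = x + 1) vs A(x = x + 5). RACE on x (W-W).
Steps 5,6: A(x = x + 5) vs B(y = x - 1). RACE on x (W-R).
Steps 6,7: B(y = x - 1) vs A(y = y - 3). RACE on y (W-W).
First conflict at steps 1,2.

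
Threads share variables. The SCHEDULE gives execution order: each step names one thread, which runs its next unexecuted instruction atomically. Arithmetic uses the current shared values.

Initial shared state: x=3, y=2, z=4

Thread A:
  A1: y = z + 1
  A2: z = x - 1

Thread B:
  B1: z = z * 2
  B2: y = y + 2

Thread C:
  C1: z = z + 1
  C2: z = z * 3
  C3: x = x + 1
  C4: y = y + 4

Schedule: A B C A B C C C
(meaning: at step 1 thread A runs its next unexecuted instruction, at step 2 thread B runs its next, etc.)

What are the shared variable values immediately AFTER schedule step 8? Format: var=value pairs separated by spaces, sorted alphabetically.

Step 1: thread A executes A1 (y = z + 1). Shared: x=3 y=5 z=4. PCs: A@1 B@0 C@0
Step 2: thread B executes B1 (z = z * 2). Shared: x=3 y=5 z=8. PCs: A@1 B@1 C@0
Step 3: thread C executes C1 (z = z + 1). Shared: x=3 y=5 z=9. PCs: A@1 B@1 C@1
Step 4: thread A executes A2 (z = x - 1). Shared: x=3 y=5 z=2. PCs: A@2 B@1 C@1
Step 5: thread B executes B2 (y = y + 2). Shared: x=3 y=7 z=2. PCs: A@2 B@2 C@1
Step 6: thread C executes C2 (z = z * 3). Shared: x=3 y=7 z=6. PCs: A@2 B@2 C@2
Step 7: thread C executes C3 (x = x + 1). Shared: x=4 y=7 z=6. PCs: A@2 B@2 C@3
Step 8: thread C executes C4 (y = y + 4). Shared: x=4 y=11 z=6. PCs: A@2 B@2 C@4

Answer: x=4 y=11 z=6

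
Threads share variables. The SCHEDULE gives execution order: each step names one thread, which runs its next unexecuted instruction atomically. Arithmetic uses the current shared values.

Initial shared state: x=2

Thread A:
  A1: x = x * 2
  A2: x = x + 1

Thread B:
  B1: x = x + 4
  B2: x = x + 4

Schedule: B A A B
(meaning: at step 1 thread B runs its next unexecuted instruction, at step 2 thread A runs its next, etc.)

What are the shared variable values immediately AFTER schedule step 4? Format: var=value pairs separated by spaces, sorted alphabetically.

Answer: x=17

Derivation:
Step 1: thread B executes B1 (x = x + 4). Shared: x=6. PCs: A@0 B@1
Step 2: thread A executes A1 (x = x * 2). Shared: x=12. PCs: A@1 B@1
Step 3: thread A executes A2 (x = x + 1). Shared: x=13. PCs: A@2 B@1
Step 4: thread B executes B2 (x = x + 4). Shared: x=17. PCs: A@2 B@2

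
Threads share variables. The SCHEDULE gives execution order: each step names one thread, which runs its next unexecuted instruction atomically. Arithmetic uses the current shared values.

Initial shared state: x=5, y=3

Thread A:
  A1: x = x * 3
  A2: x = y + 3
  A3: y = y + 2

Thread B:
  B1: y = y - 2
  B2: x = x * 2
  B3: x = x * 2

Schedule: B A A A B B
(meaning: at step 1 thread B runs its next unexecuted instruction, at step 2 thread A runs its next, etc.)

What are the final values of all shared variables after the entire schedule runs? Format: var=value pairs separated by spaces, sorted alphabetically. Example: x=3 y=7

Answer: x=16 y=3

Derivation:
Step 1: thread B executes B1 (y = y - 2). Shared: x=5 y=1. PCs: A@0 B@1
Step 2: thread A executes A1 (x = x * 3). Shared: x=15 y=1. PCs: A@1 B@1
Step 3: thread A executes A2 (x = y + 3). Shared: x=4 y=1. PCs: A@2 B@1
Step 4: thread A executes A3 (y = y + 2). Shared: x=4 y=3. PCs: A@3 B@1
Step 5: thread B executes B2 (x = x * 2). Shared: x=8 y=3. PCs: A@3 B@2
Step 6: thread B executes B3 (x = x * 2). Shared: x=16 y=3. PCs: A@3 B@3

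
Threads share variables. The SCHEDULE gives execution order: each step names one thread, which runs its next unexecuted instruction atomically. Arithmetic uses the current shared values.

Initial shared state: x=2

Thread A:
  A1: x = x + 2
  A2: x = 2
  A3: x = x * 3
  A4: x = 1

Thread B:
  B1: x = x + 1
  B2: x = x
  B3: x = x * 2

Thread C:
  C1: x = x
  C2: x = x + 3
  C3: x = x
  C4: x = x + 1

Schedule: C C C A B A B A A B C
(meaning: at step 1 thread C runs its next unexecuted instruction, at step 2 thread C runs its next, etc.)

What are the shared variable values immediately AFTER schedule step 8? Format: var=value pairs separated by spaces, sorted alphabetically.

Step 1: thread C executes C1 (x = x). Shared: x=2. PCs: A@0 B@0 C@1
Step 2: thread C executes C2 (x = x + 3). Shared: x=5. PCs: A@0 B@0 C@2
Step 3: thread C executes C3 (x = x). Shared: x=5. PCs: A@0 B@0 C@3
Step 4: thread A executes A1 (x = x + 2). Shared: x=7. PCs: A@1 B@0 C@3
Step 5: thread B executes B1 (x = x + 1). Shared: x=8. PCs: A@1 B@1 C@3
Step 6: thread A executes A2 (x = 2). Shared: x=2. PCs: A@2 B@1 C@3
Step 7: thread B executes B2 (x = x). Shared: x=2. PCs: A@2 B@2 C@3
Step 8: thread A executes A3 (x = x * 3). Shared: x=6. PCs: A@3 B@2 C@3

Answer: x=6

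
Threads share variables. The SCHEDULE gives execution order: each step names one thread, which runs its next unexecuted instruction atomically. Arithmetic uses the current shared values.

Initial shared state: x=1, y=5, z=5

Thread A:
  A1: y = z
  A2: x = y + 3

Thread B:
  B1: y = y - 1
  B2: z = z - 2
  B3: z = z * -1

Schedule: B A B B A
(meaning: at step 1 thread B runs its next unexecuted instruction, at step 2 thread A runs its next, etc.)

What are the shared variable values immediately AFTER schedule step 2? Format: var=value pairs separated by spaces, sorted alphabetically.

Step 1: thread B executes B1 (y = y - 1). Shared: x=1 y=4 z=5. PCs: A@0 B@1
Step 2: thread A executes A1 (y = z). Shared: x=1 y=5 z=5. PCs: A@1 B@1

Answer: x=1 y=5 z=5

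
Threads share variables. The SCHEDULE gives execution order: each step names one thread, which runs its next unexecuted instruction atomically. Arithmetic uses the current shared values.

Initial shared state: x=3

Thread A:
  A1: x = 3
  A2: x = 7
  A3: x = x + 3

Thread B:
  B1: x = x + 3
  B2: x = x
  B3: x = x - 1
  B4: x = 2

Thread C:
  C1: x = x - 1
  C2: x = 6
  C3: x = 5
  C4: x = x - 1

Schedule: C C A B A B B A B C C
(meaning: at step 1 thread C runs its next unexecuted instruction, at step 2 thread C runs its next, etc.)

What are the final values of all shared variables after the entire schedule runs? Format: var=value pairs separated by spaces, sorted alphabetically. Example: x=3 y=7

Step 1: thread C executes C1 (x = x - 1). Shared: x=2. PCs: A@0 B@0 C@1
Step 2: thread C executes C2 (x = 6). Shared: x=6. PCs: A@0 B@0 C@2
Step 3: thread A executes A1 (x = 3). Shared: x=3. PCs: A@1 B@0 C@2
Step 4: thread B executes B1 (x = x + 3). Shared: x=6. PCs: A@1 B@1 C@2
Step 5: thread A executes A2 (x = 7). Shared: x=7. PCs: A@2 B@1 C@2
Step 6: thread B executes B2 (x = x). Shared: x=7. PCs: A@2 B@2 C@2
Step 7: thread B executes B3 (x = x - 1). Shared: x=6. PCs: A@2 B@3 C@2
Step 8: thread A executes A3 (x = x + 3). Shared: x=9. PCs: A@3 B@3 C@2
Step 9: thread B executes B4 (x = 2). Shared: x=2. PCs: A@3 B@4 C@2
Step 10: thread C executes C3 (x = 5). Shared: x=5. PCs: A@3 B@4 C@3
Step 11: thread C executes C4 (x = x - 1). Shared: x=4. PCs: A@3 B@4 C@4

Answer: x=4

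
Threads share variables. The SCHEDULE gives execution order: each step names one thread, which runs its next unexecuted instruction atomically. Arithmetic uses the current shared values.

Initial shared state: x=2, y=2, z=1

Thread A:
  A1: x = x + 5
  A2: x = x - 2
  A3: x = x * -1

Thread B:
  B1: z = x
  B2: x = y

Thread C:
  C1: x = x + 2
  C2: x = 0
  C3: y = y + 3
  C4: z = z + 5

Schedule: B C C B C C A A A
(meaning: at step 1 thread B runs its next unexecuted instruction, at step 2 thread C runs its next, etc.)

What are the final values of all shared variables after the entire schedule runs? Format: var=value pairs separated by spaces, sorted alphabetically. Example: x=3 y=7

Step 1: thread B executes B1 (z = x). Shared: x=2 y=2 z=2. PCs: A@0 B@1 C@0
Step 2: thread C executes C1 (x = x + 2). Shared: x=4 y=2 z=2. PCs: A@0 B@1 C@1
Step 3: thread C executes C2 (x = 0). Shared: x=0 y=2 z=2. PCs: A@0 B@1 C@2
Step 4: thread B executes B2 (x = y). Shared: x=2 y=2 z=2. PCs: A@0 B@2 C@2
Step 5: thread C executes C3 (y = y + 3). Shared: x=2 y=5 z=2. PCs: A@0 B@2 C@3
Step 6: thread C executes C4 (z = z + 5). Shared: x=2 y=5 z=7. PCs: A@0 B@2 C@4
Step 7: thread A executes A1 (x = x + 5). Shared: x=7 y=5 z=7. PCs: A@1 B@2 C@4
Step 8: thread A executes A2 (x = x - 2). Shared: x=5 y=5 z=7. PCs: A@2 B@2 C@4
Step 9: thread A executes A3 (x = x * -1). Shared: x=-5 y=5 z=7. PCs: A@3 B@2 C@4

Answer: x=-5 y=5 z=7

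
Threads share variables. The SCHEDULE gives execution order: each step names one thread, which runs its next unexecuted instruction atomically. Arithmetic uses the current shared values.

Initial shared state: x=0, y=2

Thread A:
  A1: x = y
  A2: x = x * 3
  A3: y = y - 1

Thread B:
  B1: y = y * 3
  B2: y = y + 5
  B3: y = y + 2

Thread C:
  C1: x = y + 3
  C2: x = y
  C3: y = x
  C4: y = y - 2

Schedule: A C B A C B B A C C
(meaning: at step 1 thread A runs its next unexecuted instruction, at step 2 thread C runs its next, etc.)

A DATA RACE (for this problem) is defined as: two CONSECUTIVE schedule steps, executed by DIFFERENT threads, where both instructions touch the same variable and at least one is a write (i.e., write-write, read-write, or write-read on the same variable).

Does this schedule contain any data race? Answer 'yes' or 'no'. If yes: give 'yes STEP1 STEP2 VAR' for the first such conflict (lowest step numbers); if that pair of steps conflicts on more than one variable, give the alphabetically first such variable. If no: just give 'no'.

Answer: yes 1 2 x

Derivation:
Steps 1,2: A(x = y) vs C(x = y + 3). RACE on x (W-W).
Steps 2,3: C(x = y + 3) vs B(y = y * 3). RACE on y (R-W).
Steps 3,4: B(r=y,w=y) vs A(r=x,w=x). No conflict.
Steps 4,5: A(x = x * 3) vs C(x = y). RACE on x (W-W).
Steps 5,6: C(x = y) vs B(y = y + 5). RACE on y (R-W).
Steps 6,7: same thread (B). No race.
Steps 7,8: B(y = y + 2) vs A(y = y - 1). RACE on y (W-W).
Steps 8,9: A(y = y - 1) vs C(y = x). RACE on y (W-W).
Steps 9,10: same thread (C). No race.
First conflict at steps 1,2.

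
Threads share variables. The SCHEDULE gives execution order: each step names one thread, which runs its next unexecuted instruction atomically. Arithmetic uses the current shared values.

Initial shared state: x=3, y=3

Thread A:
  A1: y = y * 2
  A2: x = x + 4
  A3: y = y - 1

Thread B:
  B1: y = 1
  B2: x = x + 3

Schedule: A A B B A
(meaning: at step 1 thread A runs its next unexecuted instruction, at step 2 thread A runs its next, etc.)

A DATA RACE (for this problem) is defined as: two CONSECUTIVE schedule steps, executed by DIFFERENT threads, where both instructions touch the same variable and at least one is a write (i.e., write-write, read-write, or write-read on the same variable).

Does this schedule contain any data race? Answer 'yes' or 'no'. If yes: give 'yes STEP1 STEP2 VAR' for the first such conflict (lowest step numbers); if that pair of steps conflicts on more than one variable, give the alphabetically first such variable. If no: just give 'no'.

Steps 1,2: same thread (A). No race.
Steps 2,3: A(r=x,w=x) vs B(r=-,w=y). No conflict.
Steps 3,4: same thread (B). No race.
Steps 4,5: B(r=x,w=x) vs A(r=y,w=y). No conflict.

Answer: no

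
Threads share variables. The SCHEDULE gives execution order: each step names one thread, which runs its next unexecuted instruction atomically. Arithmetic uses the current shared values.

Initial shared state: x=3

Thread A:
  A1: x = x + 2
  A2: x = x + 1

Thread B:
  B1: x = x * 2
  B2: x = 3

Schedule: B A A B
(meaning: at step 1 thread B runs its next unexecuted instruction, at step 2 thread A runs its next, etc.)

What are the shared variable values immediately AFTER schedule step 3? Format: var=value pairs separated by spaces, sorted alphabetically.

Step 1: thread B executes B1 (x = x * 2). Shared: x=6. PCs: A@0 B@1
Step 2: thread A executes A1 (x = x + 2). Shared: x=8. PCs: A@1 B@1
Step 3: thread A executes A2 (x = x + 1). Shared: x=9. PCs: A@2 B@1

Answer: x=9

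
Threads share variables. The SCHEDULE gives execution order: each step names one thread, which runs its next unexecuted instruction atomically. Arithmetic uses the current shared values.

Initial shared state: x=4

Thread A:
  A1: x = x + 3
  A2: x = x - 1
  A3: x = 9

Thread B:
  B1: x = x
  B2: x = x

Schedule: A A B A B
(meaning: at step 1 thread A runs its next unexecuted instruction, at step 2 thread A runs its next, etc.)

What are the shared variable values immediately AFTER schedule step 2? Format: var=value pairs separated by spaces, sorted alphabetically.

Step 1: thread A executes A1 (x = x + 3). Shared: x=7. PCs: A@1 B@0
Step 2: thread A executes A2 (x = x - 1). Shared: x=6. PCs: A@2 B@0

Answer: x=6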